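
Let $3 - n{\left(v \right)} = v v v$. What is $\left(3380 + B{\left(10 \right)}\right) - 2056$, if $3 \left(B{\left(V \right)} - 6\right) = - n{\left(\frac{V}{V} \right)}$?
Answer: $\frac{3988}{3} \approx 1329.3$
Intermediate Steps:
$n{\left(v \right)} = 3 - v^{3}$ ($n{\left(v \right)} = 3 - v v v = 3 - v^{2} v = 3 - v^{3}$)
$B{\left(V \right)} = \frac{16}{3}$ ($B{\left(V \right)} = 6 + \frac{\left(-1\right) \left(3 - \left(\frac{V}{V}\right)^{3}\right)}{3} = 6 + \frac{\left(-1\right) \left(3 - 1^{3}\right)}{3} = 6 + \frac{\left(-1\right) \left(3 - 1\right)}{3} = 6 + \frac{\left(-1\right) 2}{3} = 6 + \frac{1}{3} \left(-2\right) = 6 - \frac{2}{3} = \frac{16}{3}$)
$\left(3380 + B{\left(10 \right)}\right) - 2056 = \left(3380 + \frac{16}{3}\right) - 2056 = \frac{10156}{3} - 2056 = \frac{3988}{3}$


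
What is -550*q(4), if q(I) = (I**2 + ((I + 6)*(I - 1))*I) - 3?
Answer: -73150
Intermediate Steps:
q(I) = -3 + I**2 + I*(-1 + I)*(6 + I) (q(I) = (I**2 + ((6 + I)*(-1 + I))*I) - 3 = (I**2 + ((-1 + I)*(6 + I))*I) - 3 = (I**2 + I*(-1 + I)*(6 + I)) - 3 = -3 + I**2 + I*(-1 + I)*(6 + I))
-550*q(4) = -550*(-3 + 4**3 - 6*4 + 6*4**2) = -550*(-3 + 64 - 24 + 6*16) = -550*(-3 + 64 - 24 + 96) = -550*133 = -73150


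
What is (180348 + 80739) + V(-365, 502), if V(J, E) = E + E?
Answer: 262091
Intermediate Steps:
V(J, E) = 2*E
(180348 + 80739) + V(-365, 502) = (180348 + 80739) + 2*502 = 261087 + 1004 = 262091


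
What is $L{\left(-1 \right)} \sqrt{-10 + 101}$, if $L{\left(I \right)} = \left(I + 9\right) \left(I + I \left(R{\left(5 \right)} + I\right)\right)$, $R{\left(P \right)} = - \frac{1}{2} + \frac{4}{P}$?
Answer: $- \frac{12 \sqrt{91}}{5} \approx -22.895$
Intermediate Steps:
$R{\left(P \right)} = - \frac{1}{2} + \frac{4}{P}$ ($R{\left(P \right)} = \left(-1\right) \frac{1}{2} + \frac{4}{P} = - \frac{1}{2} + \frac{4}{P}$)
$L{\left(I \right)} = \left(9 + I\right) \left(I + I \left(\frac{3}{10} + I\right)\right)$ ($L{\left(I \right)} = \left(I + 9\right) \left(I + I \left(\frac{8 - 5}{2 \cdot 5} + I\right)\right) = \left(9 + I\right) \left(I + I \left(\frac{1}{2} \cdot \frac{1}{5} \left(8 - 5\right) + I\right)\right) = \left(9 + I\right) \left(I + I \left(\frac{1}{2} \cdot \frac{1}{5} \cdot 3 + I\right)\right) = \left(9 + I\right) \left(I + I \left(\frac{3}{10} + I\right)\right)$)
$L{\left(-1 \right)} \sqrt{-10 + 101} = \frac{1}{10} \left(-1\right) \left(117 + 10 \left(-1\right)^{2} + 103 \left(-1\right)\right) \sqrt{-10 + 101} = \frac{1}{10} \left(-1\right) \left(117 + 10 \cdot 1 - 103\right) \sqrt{91} = \frac{1}{10} \left(-1\right) \left(117 + 10 - 103\right) \sqrt{91} = \frac{1}{10} \left(-1\right) 24 \sqrt{91} = - \frac{12 \sqrt{91}}{5}$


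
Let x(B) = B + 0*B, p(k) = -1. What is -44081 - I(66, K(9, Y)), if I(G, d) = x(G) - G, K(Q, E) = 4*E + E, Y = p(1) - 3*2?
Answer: -44081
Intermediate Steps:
Y = -7 (Y = -1 - 3*2 = -1 - 6 = -7)
x(B) = B (x(B) = B + 0 = B)
K(Q, E) = 5*E
I(G, d) = 0 (I(G, d) = G - G = 0)
-44081 - I(66, K(9, Y)) = -44081 - 1*0 = -44081 + 0 = -44081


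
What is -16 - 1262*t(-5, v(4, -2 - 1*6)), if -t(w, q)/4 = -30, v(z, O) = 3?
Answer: -151456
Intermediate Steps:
t(w, q) = 120 (t(w, q) = -4*(-30) = 120)
-16 - 1262*t(-5, v(4, -2 - 1*6)) = -16 - 1262*120 = -16 - 151440 = -151456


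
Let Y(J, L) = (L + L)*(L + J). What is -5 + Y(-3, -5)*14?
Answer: 1115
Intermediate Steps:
Y(J, L) = 2*L*(J + L) (Y(J, L) = (2*L)*(J + L) = 2*L*(J + L))
-5 + Y(-3, -5)*14 = -5 + (2*(-5)*(-3 - 5))*14 = -5 + (2*(-5)*(-8))*14 = -5 + 80*14 = -5 + 1120 = 1115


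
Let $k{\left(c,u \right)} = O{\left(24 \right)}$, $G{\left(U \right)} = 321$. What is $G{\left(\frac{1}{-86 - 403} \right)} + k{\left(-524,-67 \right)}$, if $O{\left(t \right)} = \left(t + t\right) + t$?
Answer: $393$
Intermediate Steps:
$O{\left(t \right)} = 3 t$ ($O{\left(t \right)} = 2 t + t = 3 t$)
$k{\left(c,u \right)} = 72$ ($k{\left(c,u \right)} = 3 \cdot 24 = 72$)
$G{\left(\frac{1}{-86 - 403} \right)} + k{\left(-524,-67 \right)} = 321 + 72 = 393$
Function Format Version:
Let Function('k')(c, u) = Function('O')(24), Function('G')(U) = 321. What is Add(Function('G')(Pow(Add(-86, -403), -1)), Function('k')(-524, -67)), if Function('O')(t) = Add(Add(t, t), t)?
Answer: 393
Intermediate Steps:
Function('O')(t) = Mul(3, t) (Function('O')(t) = Add(Mul(2, t), t) = Mul(3, t))
Function('k')(c, u) = 72 (Function('k')(c, u) = Mul(3, 24) = 72)
Add(Function('G')(Pow(Add(-86, -403), -1)), Function('k')(-524, -67)) = Add(321, 72) = 393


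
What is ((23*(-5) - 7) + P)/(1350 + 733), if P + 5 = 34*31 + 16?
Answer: 943/2083 ≈ 0.45271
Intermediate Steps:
P = 1065 (P = -5 + (34*31 + 16) = -5 + (1054 + 16) = -5 + 1070 = 1065)
((23*(-5) - 7) + P)/(1350 + 733) = ((23*(-5) - 7) + 1065)/(1350 + 733) = ((-115 - 7) + 1065)/2083 = (-122 + 1065)*(1/2083) = 943*(1/2083) = 943/2083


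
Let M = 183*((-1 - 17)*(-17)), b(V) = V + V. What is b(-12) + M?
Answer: 55974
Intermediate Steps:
b(V) = 2*V
M = 55998 (M = 183*(-18*(-17)) = 183*306 = 55998)
b(-12) + M = 2*(-12) + 55998 = -24 + 55998 = 55974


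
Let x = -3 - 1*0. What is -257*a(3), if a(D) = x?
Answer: 771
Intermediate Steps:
x = -3 (x = -3 + 0 = -3)
a(D) = -3
-257*a(3) = -257*(-3) = 771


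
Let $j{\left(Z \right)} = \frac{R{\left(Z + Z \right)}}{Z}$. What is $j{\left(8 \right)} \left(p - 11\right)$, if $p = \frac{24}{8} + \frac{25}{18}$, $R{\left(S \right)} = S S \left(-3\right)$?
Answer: $\frac{1904}{3} \approx 634.67$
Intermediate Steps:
$R{\left(S \right)} = - 3 S^{2}$ ($R{\left(S \right)} = S^{2} \left(-3\right) = - 3 S^{2}$)
$p = \frac{79}{18}$ ($p = 24 \cdot \frac{1}{8} + 25 \cdot \frac{1}{18} = 3 + \frac{25}{18} = \frac{79}{18} \approx 4.3889$)
$j{\left(Z \right)} = - 12 Z$ ($j{\left(Z \right)} = \frac{\left(-3\right) \left(Z + Z\right)^{2}}{Z} = \frac{\left(-3\right) \left(2 Z\right)^{2}}{Z} = \frac{\left(-3\right) 4 Z^{2}}{Z} = \frac{\left(-12\right) Z^{2}}{Z} = - 12 Z$)
$j{\left(8 \right)} \left(p - 11\right) = \left(-12\right) 8 \left(\frac{79}{18} - 11\right) = \left(-96\right) \left(- \frac{119}{18}\right) = \frac{1904}{3}$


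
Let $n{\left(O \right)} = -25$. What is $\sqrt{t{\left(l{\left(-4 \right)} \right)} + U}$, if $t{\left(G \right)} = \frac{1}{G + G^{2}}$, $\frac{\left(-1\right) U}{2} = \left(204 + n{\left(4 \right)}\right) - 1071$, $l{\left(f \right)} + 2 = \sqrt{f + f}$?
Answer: $\frac{\sqrt{6} \sqrt{\frac{10703 + 10704 i \sqrt{2}}{1 + i \sqrt{2}}}}{6} \approx 42.237 + 0.00093008 i$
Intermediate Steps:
$l{\left(f \right)} = -2 + \sqrt{2} \sqrt{f}$ ($l{\left(f \right)} = -2 + \sqrt{f + f} = -2 + \sqrt{2 f} = -2 + \sqrt{2} \sqrt{f}$)
$U = 1784$ ($U = - 2 \left(\left(204 - 25\right) - 1071\right) = - 2 \left(179 - 1071\right) = \left(-2\right) \left(-892\right) = 1784$)
$\sqrt{t{\left(l{\left(-4 \right)} \right)} + U} = \sqrt{\frac{1}{\left(-2 + \sqrt{2} \sqrt{-4}\right) \left(1 - \left(2 - \sqrt{2} \sqrt{-4}\right)\right)} + 1784} = \sqrt{\frac{1}{\left(-2 + \sqrt{2} \cdot 2 i\right) \left(1 - \left(2 - \sqrt{2} \cdot 2 i\right)\right)} + 1784} = \sqrt{\frac{1}{\left(-2 + 2 i \sqrt{2}\right) \left(1 - \left(2 - 2 i \sqrt{2}\right)\right)} + 1784} = \sqrt{\frac{1}{\left(-2 + 2 i \sqrt{2}\right) \left(-1 + 2 i \sqrt{2}\right)} + 1784} = \sqrt{\frac{1}{\left(-1 + 2 i \sqrt{2}\right) \left(-2 + 2 i \sqrt{2}\right)} + 1784} = \sqrt{1784 + \frac{1}{\left(-1 + 2 i \sqrt{2}\right) \left(-2 + 2 i \sqrt{2}\right)}}$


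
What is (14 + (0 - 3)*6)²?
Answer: 16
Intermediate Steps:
(14 + (0 - 3)*6)² = (14 - 3*6)² = (14 - 18)² = (-4)² = 16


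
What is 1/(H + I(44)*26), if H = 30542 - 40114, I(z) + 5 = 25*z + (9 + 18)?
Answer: 1/19600 ≈ 5.1020e-5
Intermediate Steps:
I(z) = 22 + 25*z (I(z) = -5 + (25*z + (9 + 18)) = -5 + (25*z + 27) = -5 + (27 + 25*z) = 22 + 25*z)
H = -9572
1/(H + I(44)*26) = 1/(-9572 + (22 + 25*44)*26) = 1/(-9572 + (22 + 1100)*26) = 1/(-9572 + 1122*26) = 1/(-9572 + 29172) = 1/19600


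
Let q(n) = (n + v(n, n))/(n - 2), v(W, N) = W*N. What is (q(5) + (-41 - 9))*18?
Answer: -720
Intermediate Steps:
v(W, N) = N*W
q(n) = (n + n**2)/(-2 + n) (q(n) = (n + n*n)/(n - 2) = (n + n**2)/(-2 + n))
(q(5) + (-41 - 9))*18 = (5*(1 + 5)/(-2 + 5) + (-41 - 9))*18 = (5*6/3 - 50)*18 = (5*(1/3)*6 - 50)*18 = (10 - 50)*18 = -40*18 = -720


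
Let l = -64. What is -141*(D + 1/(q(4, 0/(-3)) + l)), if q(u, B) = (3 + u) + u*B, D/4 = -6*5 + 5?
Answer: 267947/19 ≈ 14102.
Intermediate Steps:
D = -100 (D = 4*(-6*5 + 5) = 4*(-30 + 5) = 4*(-25) = -100)
q(u, B) = 3 + u + B*u (q(u, B) = (3 + u) + B*u = 3 + u + B*u)
-141*(D + 1/(q(4, 0/(-3)) + l)) = -141*(-100 + 1/((3 + 4 + (0/(-3))*4) - 64)) = -141*(-100 + 1/((3 + 4 + (0*(-1/3))*4) - 64)) = -141*(-100 + 1/((3 + 4 + 0*4) - 64)) = -141*(-100 + 1/((3 + 4 + 0) - 64)) = -141*(-100 + 1/(7 - 64)) = -141*(-100 + 1/(-57)) = -141*(-100 - 1/57) = -141*(-5701/57) = 267947/19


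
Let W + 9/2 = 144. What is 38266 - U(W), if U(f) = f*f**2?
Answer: -21411511/8 ≈ -2.6764e+6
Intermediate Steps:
W = 279/2 (W = -9/2 + 144 = 279/2 ≈ 139.50)
U(f) = f**3
38266 - U(W) = 38266 - (279/2)**3 = 38266 - 1*21717639/8 = 38266 - 21717639/8 = -21411511/8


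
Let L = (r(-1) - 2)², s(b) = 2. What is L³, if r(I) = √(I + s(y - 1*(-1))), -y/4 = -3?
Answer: 1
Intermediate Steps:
y = 12 (y = -4*(-3) = 12)
r(I) = √(2 + I) (r(I) = √(I + 2) = √(2 + I))
L = 1 (L = (√(2 - 1) - 2)² = (√1 - 2)² = (1 - 2)² = (-1)² = 1)
L³ = 1³ = 1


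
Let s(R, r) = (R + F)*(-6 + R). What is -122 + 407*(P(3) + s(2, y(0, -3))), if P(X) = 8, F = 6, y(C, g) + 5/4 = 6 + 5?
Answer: -9890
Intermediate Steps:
y(C, g) = 39/4 (y(C, g) = -5/4 + (6 + 5) = -5/4 + 11 = 39/4)
s(R, r) = (-6 + R)*(6 + R) (s(R, r) = (R + 6)*(-6 + R) = (6 + R)*(-6 + R) = (-6 + R)*(6 + R))
-122 + 407*(P(3) + s(2, y(0, -3))) = -122 + 407*(8 + (-36 + 2²)) = -122 + 407*(8 + (-36 + 4)) = -122 + 407*(8 - 32) = -122 + 407*(-24) = -122 - 9768 = -9890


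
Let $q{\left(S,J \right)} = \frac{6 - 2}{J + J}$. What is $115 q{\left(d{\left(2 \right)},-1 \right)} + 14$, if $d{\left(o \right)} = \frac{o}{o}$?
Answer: $-216$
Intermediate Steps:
$d{\left(o \right)} = 1$
$q{\left(S,J \right)} = \frac{2}{J}$ ($q{\left(S,J \right)} = \frac{4}{2 J} = 4 \frac{1}{2 J} = \frac{2}{J}$)
$115 q{\left(d{\left(2 \right)},-1 \right)} + 14 = 115 \frac{2}{-1} + 14 = 115 \cdot 2 \left(-1\right) + 14 = 115 \left(-2\right) + 14 = -230 + 14 = -216$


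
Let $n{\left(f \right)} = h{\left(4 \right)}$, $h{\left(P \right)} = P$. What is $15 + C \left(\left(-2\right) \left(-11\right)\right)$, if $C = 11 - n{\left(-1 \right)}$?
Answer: $169$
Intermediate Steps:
$n{\left(f \right)} = 4$
$C = 7$ ($C = 11 - 4 = 7$)
$15 + C \left(\left(-2\right) \left(-11\right)\right) = 15 + 7 \left(\left(-2\right) \left(-11\right)\right) = 15 + 7 \cdot 22 = 15 + 154 = 169$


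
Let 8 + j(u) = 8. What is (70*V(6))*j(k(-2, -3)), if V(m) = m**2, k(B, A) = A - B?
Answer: 0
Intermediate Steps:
j(u) = 0 (j(u) = -8 + 8 = 0)
(70*V(6))*j(k(-2, -3)) = (70*6**2)*0 = (70*36)*0 = 2520*0 = 0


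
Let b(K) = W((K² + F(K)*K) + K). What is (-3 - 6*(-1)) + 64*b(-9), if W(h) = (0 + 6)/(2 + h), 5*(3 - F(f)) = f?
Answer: 1191/77 ≈ 15.468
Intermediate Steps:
F(f) = 3 - f/5
W(h) = 6/(2 + h)
b(K) = 6/(2 + K + K² + K*(3 - K/5)) (b(K) = 6/(2 + ((K² + (3 - K/5)*K) + K)) = 6/(2 + ((K² + K*(3 - K/5)) + K)) = 6/(2 + (K + K² + K*(3 - K/5))) = 6/(2 + K + K² + K*(3 - K/5)))
(-3 - 6*(-1)) + 64*b(-9) = (-3 - 6*(-1)) + 64*(15/(5 + 2*(-9)*(5 - 9))) = (-3 + 6) + 64*(15/(5 + 2*(-9)*(-4))) = 3 + 64*(15/(5 + 72)) = 3 + 64*(15/77) = 3 + 960/77 = 1191/77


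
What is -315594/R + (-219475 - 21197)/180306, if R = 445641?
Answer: -1302831766/637712271 ≈ -2.0430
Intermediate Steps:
-315594/R + (-219475 - 21197)/180306 = -315594/445641 + (-219475 - 21197)/180306 = -315594*1/445641 - 240672*1/180306 = -105198/148547 - 40112/30051 = -1302831766/637712271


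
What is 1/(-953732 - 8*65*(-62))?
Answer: -1/921492 ≈ -1.0852e-6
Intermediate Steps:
1/(-953732 - 8*65*(-62)) = 1/(-953732 - 520*(-62)) = 1/(-953732 + 32240) = 1/(-921492) = -1/921492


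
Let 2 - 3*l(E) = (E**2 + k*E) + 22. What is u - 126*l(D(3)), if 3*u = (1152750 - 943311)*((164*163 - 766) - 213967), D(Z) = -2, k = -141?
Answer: -13124900961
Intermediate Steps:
l(E) = -20/3 + 47*E - E**2/3 (l(E) = 2/3 - ((E**2 - 141*E) + 22)/3 = 2/3 - (22 + E**2 - 141*E)/3 = 2/3 + (-22/3 + 47*E - E**2/3) = -20/3 + 47*E - E**2/3)
u = -13124913813 (u = ((1152750 - 943311)*((164*163 - 766) - 213967))/3 = (209439*((26732 - 766) - 213967))/3 = (209439*(25966 - 213967))/3 = (209439*(-188001))/3 = (1/3)*(-39374741439) = -13124913813)
u - 126*l(D(3)) = -13124913813 - 126*(-20/3 + 47*(-2) - 1/3*(-2)**2) = -13124913813 - 126*(-20/3 - 94 - 1/3*4) = -13124913813 - 126*(-20/3 - 94 - 4/3) = -13124913813 - 126*(-102) = -13124913813 - 1*(-12852) = -13124913813 + 12852 = -13124900961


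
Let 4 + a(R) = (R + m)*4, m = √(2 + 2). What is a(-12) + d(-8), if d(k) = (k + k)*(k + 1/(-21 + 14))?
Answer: 604/7 ≈ 86.286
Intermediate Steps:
d(k) = 2*k*(-⅐ + k) (d(k) = (2*k)*(k + 1/(-7)) = (2*k)*(k - ⅐) = (2*k)*(-⅐ + k) = 2*k*(-⅐ + k))
m = 2 (m = √4 = 2)
a(R) = 4 + 4*R (a(R) = -4 + (R + 2)*4 = -4 + (2 + R)*4 = -4 + (8 + 4*R) = 4 + 4*R)
a(-12) + d(-8) = (4 + 4*(-12)) + (2/7)*(-8)*(-1 + 7*(-8)) = (4 - 48) + (2/7)*(-8)*(-1 - 56) = -44 + (2/7)*(-8)*(-57) = -44 + 912/7 = 604/7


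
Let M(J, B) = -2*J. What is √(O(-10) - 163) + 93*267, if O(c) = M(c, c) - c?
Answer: 24831 + I*√133 ≈ 24831.0 + 11.533*I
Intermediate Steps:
O(c) = -3*c (O(c) = -2*c - c = -3*c)
√(O(-10) - 163) + 93*267 = √(-3*(-10) - 163) + 93*267 = √(30 - 163) + 24831 = √(-133) + 24831 = I*√133 + 24831 = 24831 + I*√133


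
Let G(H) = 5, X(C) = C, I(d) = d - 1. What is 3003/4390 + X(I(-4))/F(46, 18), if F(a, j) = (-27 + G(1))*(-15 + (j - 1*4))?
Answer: 11029/24145 ≈ 0.45678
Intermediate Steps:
I(d) = -1 + d
F(a, j) = 418 - 22*j (F(a, j) = (-27 + 5)*(-15 + (j - 1*4)) = -22*(-15 + (j - 4)) = -22*(-15 + (-4 + j)) = -22*(-19 + j) = 418 - 22*j)
3003/4390 + X(I(-4))/F(46, 18) = 3003/4390 + (-1 - 4)/(418 - 22*18) = 3003*(1/4390) - 5/(418 - 396) = 3003/4390 - 5/22 = 11029/24145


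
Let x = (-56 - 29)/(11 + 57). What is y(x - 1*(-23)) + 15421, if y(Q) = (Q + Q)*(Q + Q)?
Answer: 69253/4 ≈ 17313.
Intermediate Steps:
x = -5/4 (x = -85/68 = -85*1/68 = -5/4 ≈ -1.2500)
y(Q) = 4*Q**2 (y(Q) = (2*Q)*(2*Q) = 4*Q**2)
y(x - 1*(-23)) + 15421 = 4*(-5/4 - 1*(-23))**2 + 15421 = 4*(-5/4 + 23)**2 + 15421 = 4*(87/4)**2 + 15421 = 4*(7569/16) + 15421 = 7569/4 + 15421 = 69253/4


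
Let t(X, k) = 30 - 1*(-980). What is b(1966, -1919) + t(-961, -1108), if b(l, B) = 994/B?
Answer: 1937196/1919 ≈ 1009.5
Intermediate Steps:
t(X, k) = 1010 (t(X, k) = 30 + 980 = 1010)
b(1966, -1919) + t(-961, -1108) = 994/(-1919) + 1010 = 994*(-1/1919) + 1010 = -994/1919 + 1010 = 1937196/1919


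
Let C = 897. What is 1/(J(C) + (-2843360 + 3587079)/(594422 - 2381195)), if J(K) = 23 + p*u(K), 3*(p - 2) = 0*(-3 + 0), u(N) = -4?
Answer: 1786773/26057876 ≈ 0.068569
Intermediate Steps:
p = 2 (p = 2 + (0*(-3 + 0))/3 = 2 + (0*(-3))/3 = 2 + (⅓)*0 = 2 + 0 = 2)
J(K) = 15 (J(K) = 23 + 2*(-4) = 23 - 8 = 15)
1/(J(C) + (-2843360 + 3587079)/(594422 - 2381195)) = 1/(15 + (-2843360 + 3587079)/(594422 - 2381195)) = 1/(15 + 743719/(-1786773)) = 1/(15 + 743719*(-1/1786773)) = 1/(15 - 743719/1786773) = 1/(26057876/1786773) = 1786773/26057876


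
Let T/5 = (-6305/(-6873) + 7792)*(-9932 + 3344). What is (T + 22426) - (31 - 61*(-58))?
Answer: -588053515193/2291 ≈ -2.5668e+8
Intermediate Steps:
T = -588096716580/2291 (T = 5*((-6305/(-6873) + 7792)*(-9932 + 3344)) = 5*((-6305*(-1/6873) + 7792)*(-6588)) = 5*((6305/6873 + 7792)*(-6588)) = 5*((53560721/6873)*(-6588)) = 5*(-117619343316/2291) = -588096716580/2291 ≈ -2.5670e+8)
(T + 22426) - (31 - 61*(-58)) = (-588096716580/2291 + 22426) - (31 - 61*(-58)) = -588045338614/2291 - (31 + 3538) = -588045338614/2291 - 1*3569 = -588045338614/2291 - 3569 = -588053515193/2291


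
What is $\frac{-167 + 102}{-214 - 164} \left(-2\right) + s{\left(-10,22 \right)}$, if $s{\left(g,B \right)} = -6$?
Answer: $- \frac{1199}{189} \approx -6.3439$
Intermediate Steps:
$\frac{-167 + 102}{-214 - 164} \left(-2\right) + s{\left(-10,22 \right)} = \frac{-167 + 102}{-214 - 164} \left(-2\right) - 6 = - \frac{65}{-378} \left(-2\right) - 6 = \left(-65\right) \left(- \frac{1}{378}\right) \left(-2\right) - 6 = \frac{65}{378} \left(-2\right) - 6 = - \frac{65}{189} - 6 = - \frac{1199}{189}$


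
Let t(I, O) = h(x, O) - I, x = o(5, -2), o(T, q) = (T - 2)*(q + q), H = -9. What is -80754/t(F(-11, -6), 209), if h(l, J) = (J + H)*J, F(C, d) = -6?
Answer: -40377/20903 ≈ -1.9316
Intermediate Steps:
o(T, q) = 2*q*(-2 + T) (o(T, q) = (-2 + T)*(2*q) = 2*q*(-2 + T))
x = -12 (x = 2*(-2)*(-2 + 5) = 2*(-2)*3 = -12)
h(l, J) = J*(-9 + J) (h(l, J) = (J - 9)*J = (-9 + J)*J = J*(-9 + J))
t(I, O) = -I + O*(-9 + O) (t(I, O) = O*(-9 + O) - I = -I + O*(-9 + O))
-80754/t(F(-11, -6), 209) = -80754/(-1*(-6) + 209*(-9 + 209)) = -80754/(6 + 209*200) = -80754/(6 + 41800) = -80754/41806 = -80754*1/41806 = -40377/20903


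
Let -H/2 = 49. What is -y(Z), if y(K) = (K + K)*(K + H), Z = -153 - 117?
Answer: -198720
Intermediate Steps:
H = -98 (H = -2*49 = -98)
Z = -270
y(K) = 2*K*(-98 + K) (y(K) = (K + K)*(K - 98) = (2*K)*(-98 + K) = 2*K*(-98 + K))
-y(Z) = -2*(-270)*(-98 - 270) = -2*(-270)*(-368) = -1*198720 = -198720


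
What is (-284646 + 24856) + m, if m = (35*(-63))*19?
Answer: -301685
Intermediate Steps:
m = -41895 (m = -2205*19 = -41895)
(-284646 + 24856) + m = (-284646 + 24856) - 41895 = -259790 - 41895 = -301685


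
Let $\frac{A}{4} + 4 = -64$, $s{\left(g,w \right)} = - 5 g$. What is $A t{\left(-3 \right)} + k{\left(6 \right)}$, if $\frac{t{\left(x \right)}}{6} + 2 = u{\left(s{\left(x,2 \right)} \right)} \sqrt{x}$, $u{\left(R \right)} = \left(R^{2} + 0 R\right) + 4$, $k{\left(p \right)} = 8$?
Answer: $3272 - 373728 i \sqrt{3} \approx 3272.0 - 6.4732 \cdot 10^{5} i$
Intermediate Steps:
$A = -272$ ($A = -16 + 4 \left(-64\right) = -16 - 256 = -272$)
$u{\left(R \right)} = 4 + R^{2}$ ($u{\left(R \right)} = \left(R^{2} + 0\right) + 4 = R^{2} + 4 = 4 + R^{2}$)
$t{\left(x \right)} = -12 + 6 \sqrt{x} \left(4 + 25 x^{2}\right)$ ($t{\left(x \right)} = -12 + 6 \left(4 + \left(- 5 x\right)^{2}\right) \sqrt{x} = -12 + 6 \left(4 + 25 x^{2}\right) \sqrt{x} = -12 + 6 \sqrt{x} \left(4 + 25 x^{2}\right)$)
$A t{\left(-3 \right)} + k{\left(6 \right)} = - 272 \left(-12 + 6 \sqrt{-3} \left(4 + 25 \left(-3\right)^{2}\right)\right) + 8 = - 272 \left(-12 + 6 i \sqrt{3} \left(4 + 25 \cdot 9\right)\right) + 8 = - 272 \left(-12 + 6 i \sqrt{3} \left(4 + 225\right)\right) + 8 = - 272 \left(-12 + 6 i \sqrt{3} \cdot 229\right) + 8 = - 272 \left(-12 + 1374 i \sqrt{3}\right) + 8 = \left(3264 - 373728 i \sqrt{3}\right) + 8 = 3272 - 373728 i \sqrt{3}$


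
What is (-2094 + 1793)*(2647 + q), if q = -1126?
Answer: -457821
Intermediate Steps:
(-2094 + 1793)*(2647 + q) = (-2094 + 1793)*(2647 - 1126) = -301*1521 = -457821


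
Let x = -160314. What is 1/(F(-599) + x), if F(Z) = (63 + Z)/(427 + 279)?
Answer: -353/56591110 ≈ -6.2377e-6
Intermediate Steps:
F(Z) = 63/706 + Z/706 (F(Z) = (63 + Z)/706 = (63 + Z)*(1/706) = 63/706 + Z/706)
1/(F(-599) + x) = 1/((63/706 + (1/706)*(-599)) - 160314) = 1/((63/706 - 599/706) - 160314) = 1/(-268/353 - 160314) = 1/(-56591110/353) = -353/56591110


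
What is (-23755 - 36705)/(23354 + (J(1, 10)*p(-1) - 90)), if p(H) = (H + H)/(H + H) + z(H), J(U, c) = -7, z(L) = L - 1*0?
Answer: -15115/5816 ≈ -2.5989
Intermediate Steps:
z(L) = L (z(L) = L + 0 = L)
p(H) = 1 + H (p(H) = (H + H)/(H + H) + H = (2*H)/((2*H)) + H = (2*H)*(1/(2*H)) + H = 1 + H)
(-23755 - 36705)/(23354 + (J(1, 10)*p(-1) - 90)) = (-23755 - 36705)/(23354 + (-7*(1 - 1) - 90)) = -60460/(23354 + (-7*0 - 90)) = -60460/(23354 + (0 - 90)) = -60460/(23354 - 90) = -60460/23264 = -60460*1/23264 = -15115/5816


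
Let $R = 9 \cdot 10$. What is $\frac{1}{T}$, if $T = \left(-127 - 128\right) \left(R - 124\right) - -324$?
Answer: $\frac{1}{8994} \approx 0.00011119$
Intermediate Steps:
$R = 90$
$T = 8994$ ($T = \left(-127 - 128\right) \left(90 - 124\right) - -324 = \left(-255\right) \left(-34\right) + 324 = 8670 + 324 = 8994$)
$\frac{1}{T} = \frac{1}{8994}$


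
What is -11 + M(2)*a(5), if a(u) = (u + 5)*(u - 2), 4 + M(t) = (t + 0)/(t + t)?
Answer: -116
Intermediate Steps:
M(t) = -7/2 (M(t) = -4 + (t + 0)/(t + t) = -4 + t/((2*t)) = -4 + t*(1/(2*t)) = -4 + ½ = -7/2)
a(u) = (-2 + u)*(5 + u) (a(u) = (5 + u)*(-2 + u) = (-2 + u)*(5 + u))
-11 + M(2)*a(5) = -11 - 7*(-10 + 5² + 3*5)/2 = -11 - 7*(-10 + 25 + 15)/2 = -11 - 7/2*30 = -11 - 105 = -116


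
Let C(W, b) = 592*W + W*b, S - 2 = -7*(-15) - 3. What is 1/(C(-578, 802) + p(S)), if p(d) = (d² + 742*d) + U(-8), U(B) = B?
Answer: -1/717756 ≈ -1.3932e-6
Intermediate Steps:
S = 104 (S = 2 + (-7*(-15) - 3) = 2 + (105 - 3) = 2 + 102 = 104)
p(d) = -8 + d² + 742*d (p(d) = (d² + 742*d) - 8 = -8 + d² + 742*d)
1/(C(-578, 802) + p(S)) = 1/(-578*(592 + 802) + (-8 + 104² + 742*104)) = 1/(-578*1394 + (-8 + 10816 + 77168)) = 1/(-805732 + 87976) = 1/(-717756) = -1/717756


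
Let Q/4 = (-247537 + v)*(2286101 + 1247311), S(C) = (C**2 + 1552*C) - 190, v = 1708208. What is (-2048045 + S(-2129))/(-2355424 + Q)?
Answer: -409901/10322303701192 ≈ -3.9710e-8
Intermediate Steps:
S(C) = -190 + C**2 + 1552*C
Q = 20644609757808 (Q = 4*((-247537 + 1708208)*(2286101 + 1247311)) = 4*(1460671*3533412) = 4*5161152439452 = 20644609757808)
(-2048045 + S(-2129))/(-2355424 + Q) = (-2048045 + (-190 + (-2129)**2 + 1552*(-2129)))/(-2355424 + 20644609757808) = (-2048045 + (-190 + 4532641 - 3304208))/20644607402384 = (-2048045 + 1228243)*(1/20644607402384) = -819802*1/20644607402384 = -409901/10322303701192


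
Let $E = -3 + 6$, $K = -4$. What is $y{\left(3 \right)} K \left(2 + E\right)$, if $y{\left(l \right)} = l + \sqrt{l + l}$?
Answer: $-60 - 20 \sqrt{6} \approx -108.99$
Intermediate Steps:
$E = 3$
$y{\left(l \right)} = l + \sqrt{2} \sqrt{l}$ ($y{\left(l \right)} = l + \sqrt{2 l} = l + \sqrt{2} \sqrt{l}$)
$y{\left(3 \right)} K \left(2 + E\right) = \left(3 + \sqrt{2} \sqrt{3}\right) \left(-4\right) \left(2 + 3\right) = \left(3 + \sqrt{6}\right) \left(-4\right) 5 = \left(-12 - 4 \sqrt{6}\right) 5 = -60 - 20 \sqrt{6}$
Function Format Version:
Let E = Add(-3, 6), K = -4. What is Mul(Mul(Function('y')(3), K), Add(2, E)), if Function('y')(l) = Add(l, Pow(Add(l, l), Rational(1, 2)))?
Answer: Add(-60, Mul(-20, Pow(6, Rational(1, 2)))) ≈ -108.99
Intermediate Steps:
E = 3
Function('y')(l) = Add(l, Mul(Pow(2, Rational(1, 2)), Pow(l, Rational(1, 2)))) (Function('y')(l) = Add(l, Pow(Mul(2, l), Rational(1, 2))) = Add(l, Mul(Pow(2, Rational(1, 2)), Pow(l, Rational(1, 2)))))
Mul(Mul(Function('y')(3), K), Add(2, E)) = Mul(Mul(Add(3, Mul(Pow(2, Rational(1, 2)), Pow(3, Rational(1, 2)))), -4), Add(2, 3)) = Mul(Mul(Add(3, Pow(6, Rational(1, 2))), -4), 5) = Mul(Add(-12, Mul(-4, Pow(6, Rational(1, 2)))), 5) = Add(-60, Mul(-20, Pow(6, Rational(1, 2))))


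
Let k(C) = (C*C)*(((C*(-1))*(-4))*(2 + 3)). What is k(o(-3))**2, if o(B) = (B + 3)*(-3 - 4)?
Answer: 0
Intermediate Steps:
o(B) = -21 - 7*B (o(B) = (3 + B)*(-7) = -21 - 7*B)
k(C) = 20*C**3 (k(C) = C**2*((-C*(-4))*5) = C**2*((4*C)*5) = C**2*(20*C) = 20*C**3)
k(o(-3))**2 = (20*(-21 - 7*(-3))**3)**2 = (20*(-21 + 21)**3)**2 = (20*0**3)**2 = (20*0)**2 = 0**2 = 0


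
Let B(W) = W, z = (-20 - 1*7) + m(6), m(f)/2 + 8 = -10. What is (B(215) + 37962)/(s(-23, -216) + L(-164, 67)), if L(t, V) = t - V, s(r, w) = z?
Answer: -38177/294 ≈ -129.85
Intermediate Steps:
m(f) = -36 (m(f) = -16 + 2*(-10) = -16 - 20 = -36)
z = -63 (z = (-20 - 1*7) - 36 = (-20 - 7) - 36 = -27 - 36 = -63)
s(r, w) = -63
(B(215) + 37962)/(s(-23, -216) + L(-164, 67)) = (215 + 37962)/(-63 + (-164 - 1*67)) = 38177/(-63 + (-164 - 67)) = 38177/(-63 - 231) = 38177/(-294) = 38177*(-1/294) = -38177/294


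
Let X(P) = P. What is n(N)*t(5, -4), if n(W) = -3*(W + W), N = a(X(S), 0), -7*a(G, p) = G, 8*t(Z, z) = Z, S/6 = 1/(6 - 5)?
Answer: 45/14 ≈ 3.2143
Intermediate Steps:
S = 6 (S = 6/(6 - 5) = 6/1 = 6*1 = 6)
t(Z, z) = Z/8
a(G, p) = -G/7
N = -6/7 (N = -⅐*6 = -6/7 ≈ -0.85714)
n(W) = -6*W
n(N)*t(5, -4) = (-6*(-6/7))*((⅛)*5) = (36/7)*(5/8) = 45/14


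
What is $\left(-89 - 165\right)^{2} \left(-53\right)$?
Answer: $-3419348$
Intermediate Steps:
$\left(-89 - 165\right)^{2} \left(-53\right) = \left(-254\right)^{2} \left(-53\right) = 64516 \left(-53\right) = -3419348$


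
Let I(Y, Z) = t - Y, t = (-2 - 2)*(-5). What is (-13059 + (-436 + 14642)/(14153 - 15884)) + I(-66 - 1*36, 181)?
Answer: -22408153/1731 ≈ -12945.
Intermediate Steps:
t = 20 (t = -4*(-5) = 20)
I(Y, Z) = 20 - Y
(-13059 + (-436 + 14642)/(14153 - 15884)) + I(-66 - 1*36, 181) = (-13059 + (-436 + 14642)/(14153 - 15884)) + (20 - (-66 - 1*36)) = (-13059 + 14206/(-1731)) + (20 - (-66 - 36)) = (-13059 + 14206*(-1/1731)) + (20 - 1*(-102)) = (-13059 - 14206/1731) + (20 + 102) = -22619335/1731 + 122 = -22408153/1731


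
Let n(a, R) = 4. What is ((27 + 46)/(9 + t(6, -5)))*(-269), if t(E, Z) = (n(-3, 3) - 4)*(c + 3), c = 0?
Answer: -19637/9 ≈ -2181.9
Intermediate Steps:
t(E, Z) = 0 (t(E, Z) = (4 - 4)*(0 + 3) = 0*3 = 0)
((27 + 46)/(9 + t(6, -5)))*(-269) = ((27 + 46)/(9 + 0))*(-269) = (73/9)*(-269) = -19637/9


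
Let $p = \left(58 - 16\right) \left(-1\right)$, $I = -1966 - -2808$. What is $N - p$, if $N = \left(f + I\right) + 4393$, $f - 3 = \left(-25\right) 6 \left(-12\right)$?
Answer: $7080$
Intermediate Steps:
$I = 842$ ($I = -1966 + 2808 = 842$)
$f = 1803$ ($f = 3 + \left(-25\right) 6 \left(-12\right) = 3 - -1800 = 3 + 1800 = 1803$)
$p = -42$ ($p = 42 \left(-1\right) = -42$)
$N = 7038$ ($N = \left(1803 + 842\right) + 4393 = 2645 + 4393 = 7038$)
$N - p = 7038 - -42 = 7038 + 42 = 7080$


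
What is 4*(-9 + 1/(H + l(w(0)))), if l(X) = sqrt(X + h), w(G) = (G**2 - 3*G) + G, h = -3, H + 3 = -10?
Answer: -1561/43 - I*sqrt(3)/43 ≈ -36.302 - 0.04028*I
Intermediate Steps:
H = -13 (H = -3 - 10 = -13)
w(G) = G**2 - 2*G
l(X) = sqrt(-3 + X) (l(X) = sqrt(X - 3) = sqrt(-3 + X))
4*(-9 + 1/(H + l(w(0)))) = 4*(-9 + 1/(-13 + sqrt(-3 + 0*(-2 + 0)))) = 4*(-9 + 1/(-13 + sqrt(-3 + 0*(-2)))) = 4*(-9 + 1/(-13 + sqrt(-3 + 0))) = 4*(-9 + 1/(-13 + sqrt(-3))) = 4*(-9 + 1/(-13 + I*sqrt(3))) = -36 + 4/(-13 + I*sqrt(3))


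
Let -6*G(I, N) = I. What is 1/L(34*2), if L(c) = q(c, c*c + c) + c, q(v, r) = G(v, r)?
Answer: 3/170 ≈ 0.017647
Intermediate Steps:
G(I, N) = -I/6
q(v, r) = -v/6
L(c) = 5*c/6 (L(c) = -c/6 + c = 5*c/6)
1/L(34*2) = 1/(5*(34*2)/6) = 1/((⅚)*68) = 1/(170/3) = 3/170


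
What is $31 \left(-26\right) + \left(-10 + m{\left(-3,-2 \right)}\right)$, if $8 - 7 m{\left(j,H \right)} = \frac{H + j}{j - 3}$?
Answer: $- \frac{34229}{42} \approx -814.98$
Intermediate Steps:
$m{\left(j,H \right)} = \frac{8}{7} - \frac{H + j}{7 \left(-3 + j\right)}$ ($m{\left(j,H \right)} = \frac{8}{7} - \frac{\left(H + j\right) \frac{1}{j - 3}}{7} = \frac{8}{7} - \frac{\left(H + j\right) \frac{1}{-3 + j}}{7} = \frac{8}{7} - \frac{\frac{1}{-3 + j} \left(H + j\right)}{7} = \frac{8}{7} - \frac{H + j}{7 \left(-3 + j\right)}$)
$31 \left(-26\right) + \left(-10 + m{\left(-3,-2 \right)}\right) = 31 \left(-26\right) - \left(10 - \frac{-24 - -2 + 7 \left(-3\right)}{7 \left(-3 - 3\right)}\right) = -806 - \left(10 - \frac{-24 + 2 - 21}{7 \left(-6\right)}\right) = -806 - \left(10 + \frac{1}{42} \left(-43\right)\right) = -806 + \left(-10 + \frac{43}{42}\right) = -806 - \frac{377}{42} = - \frac{34229}{42}$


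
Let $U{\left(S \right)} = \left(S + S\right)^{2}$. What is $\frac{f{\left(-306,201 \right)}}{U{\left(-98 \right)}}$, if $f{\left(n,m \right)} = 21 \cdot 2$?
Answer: $\frac{3}{2744} \approx 0.0010933$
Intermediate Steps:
$f{\left(n,m \right)} = 42$
$U{\left(S \right)} = 4 S^{2}$ ($U{\left(S \right)} = \left(2 S\right)^{2} = 4 S^{2}$)
$\frac{f{\left(-306,201 \right)}}{U{\left(-98 \right)}} = \frac{42}{4 \left(-98\right)^{2}} = \frac{42}{4 \cdot 9604} = \frac{42}{38416} = 42 \cdot \frac{1}{38416} = \frac{3}{2744}$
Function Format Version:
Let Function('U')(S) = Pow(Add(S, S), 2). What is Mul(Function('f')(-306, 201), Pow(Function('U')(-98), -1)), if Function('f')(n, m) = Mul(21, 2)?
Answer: Rational(3, 2744) ≈ 0.0010933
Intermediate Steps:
Function('f')(n, m) = 42
Function('U')(S) = Mul(4, Pow(S, 2)) (Function('U')(S) = Pow(Mul(2, S), 2) = Mul(4, Pow(S, 2)))
Mul(Function('f')(-306, 201), Pow(Function('U')(-98), -1)) = Mul(42, Pow(Mul(4, Pow(-98, 2)), -1)) = Mul(42, Pow(Mul(4, 9604), -1)) = Mul(42, Pow(38416, -1)) = Mul(42, Rational(1, 38416)) = Rational(3, 2744)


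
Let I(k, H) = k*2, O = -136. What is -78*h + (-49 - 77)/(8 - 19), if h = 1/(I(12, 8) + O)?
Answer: 7485/616 ≈ 12.151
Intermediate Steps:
I(k, H) = 2*k
h = -1/112 (h = 1/(2*12 - 136) = 1/(24 - 136) = 1/(-112) = -1/112 ≈ -0.0089286)
-78*h + (-49 - 77)/(8 - 19) = -78*(-1/112) + (-49 - 77)/(8 - 19) = 39/56 - 126/(-11) = 39/56 - 126*(-1/11) = 39/56 + 126/11 = 7485/616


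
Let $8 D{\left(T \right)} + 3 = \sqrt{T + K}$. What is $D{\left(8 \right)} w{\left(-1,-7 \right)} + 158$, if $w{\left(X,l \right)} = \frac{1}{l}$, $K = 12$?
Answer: $\frac{8851}{56} - \frac{\sqrt{5}}{28} \approx 157.97$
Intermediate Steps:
$D{\left(T \right)} = - \frac{3}{8} + \frac{\sqrt{12 + T}}{8}$ ($D{\left(T \right)} = - \frac{3}{8} + \frac{\sqrt{T + 12}}{8} = - \frac{3}{8} + \frac{\sqrt{12 + T}}{8}$)
$D{\left(8 \right)} w{\left(-1,-7 \right)} + 158 = \frac{- \frac{3}{8} + \frac{\sqrt{12 + 8}}{8}}{-7} + 158 = \left(- \frac{3}{8} + \frac{\sqrt{20}}{8}\right) \left(- \frac{1}{7}\right) + 158 = \left(- \frac{3}{8} + \frac{2 \sqrt{5}}{8}\right) \left(- \frac{1}{7}\right) + 158 = \left(- \frac{3}{8} + \frac{\sqrt{5}}{4}\right) \left(- \frac{1}{7}\right) + 158 = \left(\frac{3}{56} - \frac{\sqrt{5}}{28}\right) + 158 = \frac{8851}{56} - \frac{\sqrt{5}}{28}$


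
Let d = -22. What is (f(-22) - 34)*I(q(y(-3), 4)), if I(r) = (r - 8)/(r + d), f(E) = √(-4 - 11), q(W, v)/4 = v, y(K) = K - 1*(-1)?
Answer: 136/3 - 4*I*√15/3 ≈ 45.333 - 5.164*I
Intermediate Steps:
y(K) = 1 + K (y(K) = K + 1 = 1 + K)
q(W, v) = 4*v
f(E) = I*√15 (f(E) = √(-15) = I*√15)
I(r) = (-8 + r)/(-22 + r) (I(r) = (r - 8)/(r - 22) = (-8 + r)/(-22 + r))
(f(-22) - 34)*I(q(y(-3), 4)) = (I*√15 - 34)*((-8 + 4*4)/(-22 + 4*4)) = (-34 + I*√15)*((-8 + 16)/(-22 + 16)) = (-34 + I*√15)*(8/(-6)) = (-34 + I*√15)*(-⅙*8) = (-34 + I*√15)*(-4/3) = 136/3 - 4*I*√15/3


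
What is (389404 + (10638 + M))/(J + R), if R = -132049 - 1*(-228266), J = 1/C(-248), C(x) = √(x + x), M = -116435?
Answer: 13534756100624/4591824700145 + 1134428*I*√31/4591824700145 ≈ 2.9476 + 1.3755e-6*I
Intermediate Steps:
C(x) = √2*√x (C(x) = √(2*x) = √2*√x)
J = -I*√31/124 (J = 1/(√2*√(-248)) = 1/(√2*(2*I*√62)) = 1/(4*I*√31) = -I*√31/124 ≈ -0.044901*I)
R = 96217 (R = -132049 + 228266 = 96217)
(389404 + (10638 + M))/(J + R) = (389404 + (10638 - 116435))/(-I*√31/124 + 96217) = (389404 - 105797)/(96217 - I*√31/124) = 283607/(96217 - I*√31/124)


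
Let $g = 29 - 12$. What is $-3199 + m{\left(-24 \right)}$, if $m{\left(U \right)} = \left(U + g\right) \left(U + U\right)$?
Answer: $-2863$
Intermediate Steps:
$g = 17$
$m{\left(U \right)} = 2 U \left(17 + U\right)$ ($m{\left(U \right)} = \left(U + 17\right) \left(U + U\right) = \left(17 + U\right) 2 U = 2 U \left(17 + U\right)$)
$-3199 + m{\left(-24 \right)} = -3199 + 2 \left(-24\right) \left(17 - 24\right) = -3199 + 2 \left(-24\right) \left(-7\right) = -3199 + 336 = -2863$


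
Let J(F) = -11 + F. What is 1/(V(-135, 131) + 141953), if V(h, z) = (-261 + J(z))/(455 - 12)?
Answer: 443/62885038 ≈ 7.0446e-6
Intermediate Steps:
V(h, z) = -272/443 + z/443 (V(h, z) = (-261 + (-11 + z))/(455 - 12) = (-272 + z)/443 = (-272 + z)*(1/443) = -272/443 + z/443)
1/(V(-135, 131) + 141953) = 1/((-272/443 + (1/443)*131) + 141953) = 1/((-272/443 + 131/443) + 141953) = 1/(-141/443 + 141953) = 1/(62885038/443) = 443/62885038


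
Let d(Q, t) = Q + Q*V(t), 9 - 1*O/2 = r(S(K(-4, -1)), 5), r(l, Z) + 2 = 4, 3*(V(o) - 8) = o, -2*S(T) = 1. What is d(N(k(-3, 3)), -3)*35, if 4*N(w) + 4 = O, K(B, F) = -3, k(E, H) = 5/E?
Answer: 700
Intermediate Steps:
S(T) = -1/2 (S(T) = -1/2*1 = -1/2)
V(o) = 8 + o/3
r(l, Z) = 2 (r(l, Z) = -2 + 4 = 2)
O = 14 (O = 18 - 2*2 = 18 - 4 = 14)
N(w) = 5/2 (N(w) = -1 + (1/4)*14 = -1 + 7/2 = 5/2)
d(Q, t) = Q + Q*(8 + t/3)
d(N(k(-3, 3)), -3)*35 = ((1/3)*(5/2)*(27 - 3))*35 = ((1/3)*(5/2)*24)*35 = 20*35 = 700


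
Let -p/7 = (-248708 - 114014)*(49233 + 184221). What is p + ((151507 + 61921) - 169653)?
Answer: 592752356291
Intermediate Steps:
p = 592752312516 (p = -7*(-248708 - 114014)*(49233 + 184221) = -(-2539054)*233454 = -7*(-84678901788) = 592752312516)
p + ((151507 + 61921) - 169653) = 592752312516 + ((151507 + 61921) - 169653) = 592752312516 + (213428 - 169653) = 592752312516 + 43775 = 592752356291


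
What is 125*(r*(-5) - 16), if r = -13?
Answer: 6125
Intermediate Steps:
125*(r*(-5) - 16) = 125*(-13*(-5) - 16) = 125*(65 - 16) = 125*49 = 6125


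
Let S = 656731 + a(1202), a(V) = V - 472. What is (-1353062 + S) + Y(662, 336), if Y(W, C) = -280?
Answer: -695881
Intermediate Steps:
a(V) = -472 + V
S = 657461 (S = 656731 + (-472 + 1202) = 656731 + 730 = 657461)
(-1353062 + S) + Y(662, 336) = (-1353062 + 657461) - 280 = -695601 - 280 = -695881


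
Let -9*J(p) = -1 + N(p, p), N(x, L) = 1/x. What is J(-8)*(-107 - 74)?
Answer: -181/8 ≈ -22.625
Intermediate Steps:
J(p) = 1/9 - 1/(9*p) (J(p) = -(-1 + 1/p)/9 = 1/9 - 1/(9*p))
J(-8)*(-107 - 74) = ((1/9)*(-1 - 8)/(-8))*(-107 - 74) = ((1/9)*(-1/8)*(-9))*(-181) = (1/8)*(-181) = -181/8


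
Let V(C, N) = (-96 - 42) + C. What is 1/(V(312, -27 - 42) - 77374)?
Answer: -1/77200 ≈ -1.2953e-5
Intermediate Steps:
V(C, N) = -138 + C
1/(V(312, -27 - 42) - 77374) = 1/((-138 + 312) - 77374) = 1/(174 - 77374) = 1/(-77200) = -1/77200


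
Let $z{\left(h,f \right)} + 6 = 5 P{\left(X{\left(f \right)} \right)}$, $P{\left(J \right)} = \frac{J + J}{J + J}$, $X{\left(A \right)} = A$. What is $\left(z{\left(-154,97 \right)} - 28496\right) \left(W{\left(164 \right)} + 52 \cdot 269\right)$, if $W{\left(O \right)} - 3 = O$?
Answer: $-403375035$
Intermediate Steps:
$W{\left(O \right)} = 3 + O$
$P{\left(J \right)} = 1$ ($P{\left(J \right)} = \frac{2 J}{2 J} = 2 J \frac{1}{2 J} = 1$)
$z{\left(h,f \right)} = -1$ ($z{\left(h,f \right)} = -6 + 5 \cdot 1 = -6 + 5 = -1$)
$\left(z{\left(-154,97 \right)} - 28496\right) \left(W{\left(164 \right)} + 52 \cdot 269\right) = \left(-1 - 28496\right) \left(\left(3 + 164\right) + 52 \cdot 269\right) = - 28497 \left(167 + 13988\right) = \left(-28497\right) 14155 = -403375035$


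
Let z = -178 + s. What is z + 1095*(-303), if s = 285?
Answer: -331678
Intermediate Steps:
z = 107 (z = -178 + 285 = 107)
z + 1095*(-303) = 107 + 1095*(-303) = 107 - 331785 = -331678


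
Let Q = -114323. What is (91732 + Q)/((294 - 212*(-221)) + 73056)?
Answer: -22591/120202 ≈ -0.18794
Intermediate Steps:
(91732 + Q)/((294 - 212*(-221)) + 73056) = (91732 - 114323)/((294 - 212*(-221)) + 73056) = -22591/((294 + 46852) + 73056) = -22591/(47146 + 73056) = -22591/120202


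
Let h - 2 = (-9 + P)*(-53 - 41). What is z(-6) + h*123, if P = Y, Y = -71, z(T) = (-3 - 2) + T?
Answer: 925195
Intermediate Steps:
z(T) = -5 + T
P = -71
h = 7522 (h = 2 + (-9 - 71)*(-53 - 41) = 2 - 80*(-94) = 2 + 7520 = 7522)
z(-6) + h*123 = (-5 - 6) + 7522*123 = -11 + 925206 = 925195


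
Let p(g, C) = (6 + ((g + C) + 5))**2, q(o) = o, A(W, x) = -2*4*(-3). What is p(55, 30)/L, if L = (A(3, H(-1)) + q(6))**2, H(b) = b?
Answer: 256/25 ≈ 10.240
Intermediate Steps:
A(W, x) = 24 (A(W, x) = -8*(-3) = 24)
p(g, C) = (11 + C + g)**2 (p(g, C) = (6 + ((C + g) + 5))**2 = (6 + (5 + C + g))**2 = (11 + C + g)**2)
L = 900 (L = (24 + 6)**2 = 30**2 = 900)
p(55, 30)/L = (11 + 30 + 55)**2/900 = 96**2*(1/900) = 9216*(1/900) = 256/25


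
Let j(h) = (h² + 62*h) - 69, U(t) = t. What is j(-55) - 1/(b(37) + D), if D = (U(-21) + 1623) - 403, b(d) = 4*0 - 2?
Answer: -543439/1197 ≈ -454.00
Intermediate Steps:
b(d) = -2 (b(d) = 0 - 2 = -2)
j(h) = -69 + h² + 62*h
D = 1199 (D = (-21 + 1623) - 403 = 1602 - 403 = 1199)
j(-55) - 1/(b(37) + D) = (-69 + (-55)² + 62*(-55)) - 1/(-2 + 1199) = (-69 + 3025 - 3410) - 1/1197 = -454 - 1*1/1197 = -454 - 1/1197 = -543439/1197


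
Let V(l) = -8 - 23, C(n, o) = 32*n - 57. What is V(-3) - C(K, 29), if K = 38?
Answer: -1190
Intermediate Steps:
C(n, o) = -57 + 32*n
V(l) = -31
V(-3) - C(K, 29) = -31 - (-57 + 32*38) = -31 - (-57 + 1216) = -31 - 1*1159 = -31 - 1159 = -1190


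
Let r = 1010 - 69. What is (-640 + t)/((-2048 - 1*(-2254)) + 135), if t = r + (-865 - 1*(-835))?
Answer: 271/341 ≈ 0.79472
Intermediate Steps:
r = 941
t = 911 (t = 941 + (-865 - 1*(-835)) = 941 + (-865 + 835) = 941 - 30 = 911)
(-640 + t)/((-2048 - 1*(-2254)) + 135) = (-640 + 911)/((-2048 - 1*(-2254)) + 135) = 271/((-2048 + 2254) + 135) = 271/(206 + 135) = 271/341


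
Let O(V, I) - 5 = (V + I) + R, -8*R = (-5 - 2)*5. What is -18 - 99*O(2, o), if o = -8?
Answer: -2817/8 ≈ -352.13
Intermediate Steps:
R = 35/8 (R = -(-5 - 2)*5/8 = -(-7)*5/8 = -⅛*(-35) = 35/8 ≈ 4.3750)
O(V, I) = 75/8 + I + V (O(V, I) = 5 + ((V + I) + 35/8) = 5 + ((I + V) + 35/8) = 5 + (35/8 + I + V) = 75/8 + I + V)
-18 - 99*O(2, o) = -18 - 99*(75/8 - 8 + 2) = -18 - 99*27/8 = -18 - 2673/8 = -2817/8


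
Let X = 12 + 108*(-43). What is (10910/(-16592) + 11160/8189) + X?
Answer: -314631380243/67935944 ≈ -4631.3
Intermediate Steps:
X = -4632 (X = 12 - 4644 = -4632)
(10910/(-16592) + 11160/8189) + X = (10910/(-16592) + 11160/8189) - 4632 = (10910*(-1/16592) + 11160*(1/8189)) - 4632 = (-5455/8296 + 11160/8189) - 4632 = 47912365/67935944 - 4632 = -314631380243/67935944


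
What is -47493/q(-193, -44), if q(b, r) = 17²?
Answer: -47493/289 ≈ -164.34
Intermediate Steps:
q(b, r) = 289
-47493/q(-193, -44) = -47493/289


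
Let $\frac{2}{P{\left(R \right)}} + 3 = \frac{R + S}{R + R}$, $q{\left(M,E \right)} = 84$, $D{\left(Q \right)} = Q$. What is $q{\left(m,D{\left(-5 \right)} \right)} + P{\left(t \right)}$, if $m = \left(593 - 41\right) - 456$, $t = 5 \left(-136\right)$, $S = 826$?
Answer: $\frac{176132}{2113} \approx 83.356$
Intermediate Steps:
$t = -680$
$m = 96$ ($m = 552 - 456 = 96$)
$P{\left(R \right)} = \frac{2}{-3 + \frac{826 + R}{2 R}}$ ($P{\left(R \right)} = \frac{2}{-3 + \frac{R + 826}{R + R}} = \frac{2}{-3 + \frac{826 + R}{2 R}}$)
$q{\left(m,D{\left(-5 \right)} \right)} + P{\left(t \right)} = 84 - - \frac{2720}{-826 + 5 \left(-680\right)} = 84 - - \frac{2720}{-826 - 3400} = 84 - - \frac{2720}{-4226} = 84 - \left(-2720\right) \left(- \frac{1}{4226}\right) = 84 - \frac{1360}{2113} = \frac{176132}{2113}$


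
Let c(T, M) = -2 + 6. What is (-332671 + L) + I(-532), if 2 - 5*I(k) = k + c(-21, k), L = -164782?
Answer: -497347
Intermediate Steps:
c(T, M) = 4
I(k) = -⅖ - k/5 (I(k) = ⅖ - (k + 4)/5 = ⅖ - (4 + k)/5 = ⅖ + (-⅘ - k/5) = -⅖ - k/5)
(-332671 + L) + I(-532) = (-332671 - 164782) + (-⅖ - ⅕*(-532)) = -497453 + (-⅖ + 532/5) = -497453 + 106 = -497347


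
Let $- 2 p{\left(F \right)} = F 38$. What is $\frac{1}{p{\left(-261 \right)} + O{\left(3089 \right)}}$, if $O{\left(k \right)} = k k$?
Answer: $\frac{1}{9546880} \approx 1.0475 \cdot 10^{-7}$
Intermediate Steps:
$p{\left(F \right)} = - 19 F$ ($p{\left(F \right)} = - \frac{F 38}{2} = - \frac{38 F}{2} = - 19 F$)
$O{\left(k \right)} = k^{2}$
$\frac{1}{p{\left(-261 \right)} + O{\left(3089 \right)}} = \frac{1}{\left(-19\right) \left(-261\right) + 3089^{2}} = \frac{1}{4959 + 9541921} = \frac{1}{9546880}$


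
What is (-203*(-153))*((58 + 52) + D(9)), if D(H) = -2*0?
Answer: 3416490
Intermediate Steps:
D(H) = 0
(-203*(-153))*((58 + 52) + D(9)) = (-203*(-153))*((58 + 52) + 0) = 31059*(110 + 0) = 31059*110 = 3416490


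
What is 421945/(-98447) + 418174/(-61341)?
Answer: -67050504023/6038837427 ≈ -11.103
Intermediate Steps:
421945/(-98447) + 418174/(-61341) = 421945*(-1/98447) + 418174*(-1/61341) = -421945/98447 - 418174/61341 = -67050504023/6038837427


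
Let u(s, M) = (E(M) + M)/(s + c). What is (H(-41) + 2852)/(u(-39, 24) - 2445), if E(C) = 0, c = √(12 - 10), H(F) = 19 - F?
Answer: -3605920864/3028399197 + 23296*√2/3028399197 ≈ -1.1907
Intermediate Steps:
c = √2 ≈ 1.4142
u(s, M) = M/(s + √2) (u(s, M) = (0 + M)/(s + √2) = M/(s + √2))
(H(-41) + 2852)/(u(-39, 24) - 2445) = ((19 - 1*(-41)) + 2852)/(24/(-39 + √2) - 2445) = ((19 + 41) + 2852)/(-2445 + 24/(-39 + √2)) = (60 + 2852)/(-2445 + 24/(-39 + √2)) = 2912/(-2445 + 24/(-39 + √2))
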